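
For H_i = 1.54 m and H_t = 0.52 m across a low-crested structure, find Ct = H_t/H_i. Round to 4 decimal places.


Ct = H_t / H_i
Ct = 0.52 / 1.54
Ct = 0.3377

0.3377


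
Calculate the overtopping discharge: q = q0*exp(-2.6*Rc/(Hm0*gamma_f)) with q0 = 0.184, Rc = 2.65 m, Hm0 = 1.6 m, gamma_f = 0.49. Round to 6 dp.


q = q0 * exp(-2.6 * Rc / (Hm0 * gamma_f))
Exponent = -2.6 * 2.65 / (1.6 * 0.49)
= -2.6 * 2.65 / 0.7840
= -8.788265
exp(-8.788265) = 0.000153
q = 0.184 * 0.000153
q = 0.000028 m^3/s/m

0.000028


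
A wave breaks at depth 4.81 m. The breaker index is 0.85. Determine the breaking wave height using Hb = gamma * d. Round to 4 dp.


Hb = gamma * d
Hb = 0.85 * 4.81
Hb = 4.0885 m

4.0885


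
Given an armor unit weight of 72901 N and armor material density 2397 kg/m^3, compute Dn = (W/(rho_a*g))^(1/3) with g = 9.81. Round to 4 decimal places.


V = W / (rho_a * g)
V = 72901 / (2397 * 9.81)
V = 72901 / 23514.57
V = 3.100248 m^3
Dn = V^(1/3) = 3.100248^(1/3)
Dn = 1.4581 m

1.4581


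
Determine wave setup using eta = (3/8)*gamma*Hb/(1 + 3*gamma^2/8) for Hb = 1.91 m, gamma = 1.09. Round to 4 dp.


eta = (3/8) * gamma * Hb / (1 + 3*gamma^2/8)
Numerator = (3/8) * 1.09 * 1.91 = 0.780713
Denominator = 1 + 3*1.09^2/8 = 1 + 0.445538 = 1.445538
eta = 0.780713 / 1.445538
eta = 0.5401 m

0.5401


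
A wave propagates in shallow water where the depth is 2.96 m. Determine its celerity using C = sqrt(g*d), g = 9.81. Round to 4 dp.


Using the shallow-water approximation:
C = sqrt(g * d) = sqrt(9.81 * 2.96)
C = sqrt(29.0376)
C = 5.3887 m/s

5.3887


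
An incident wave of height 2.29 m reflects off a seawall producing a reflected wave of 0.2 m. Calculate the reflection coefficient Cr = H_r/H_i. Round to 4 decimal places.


Cr = H_r / H_i
Cr = 0.2 / 2.29
Cr = 0.0873

0.0873


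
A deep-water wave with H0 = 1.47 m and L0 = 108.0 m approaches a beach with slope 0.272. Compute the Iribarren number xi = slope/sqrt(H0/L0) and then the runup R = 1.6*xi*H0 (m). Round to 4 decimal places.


xi = slope / sqrt(H0/L0)
H0/L0 = 1.47/108.0 = 0.013611
sqrt(0.013611) = 0.116667
xi = 0.272 / 0.116667 = 2.331429
R = 1.6 * xi * H0 = 1.6 * 2.331429 * 1.47
R = 5.4835 m

5.4835


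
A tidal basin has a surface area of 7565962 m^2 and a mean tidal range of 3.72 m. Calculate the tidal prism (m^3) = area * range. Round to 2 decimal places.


Tidal prism = Area * Tidal range
P = 7565962 * 3.72
P = 28145378.64 m^3

28145378.64


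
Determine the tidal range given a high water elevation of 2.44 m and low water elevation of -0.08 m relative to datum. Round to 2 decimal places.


Tidal range = High water - Low water
Tidal range = 2.44 - (-0.08)
Tidal range = 2.52 m

2.52


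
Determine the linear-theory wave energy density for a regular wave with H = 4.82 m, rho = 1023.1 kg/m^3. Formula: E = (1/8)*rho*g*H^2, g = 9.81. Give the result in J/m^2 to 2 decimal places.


E = (1/8) * rho * g * H^2
E = (1/8) * 1023.1 * 9.81 * 4.82^2
E = 0.125 * 1023.1 * 9.81 * 23.2324
E = 29146.82 J/m^2

29146.82


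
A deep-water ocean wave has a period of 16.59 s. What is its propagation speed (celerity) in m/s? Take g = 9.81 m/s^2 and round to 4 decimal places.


We use the deep-water celerity formula:
C = g * T / (2 * pi)
C = 9.81 * 16.59 / (2 * 3.14159...)
C = 162.747900 / 6.283185
C = 25.9021 m/s

25.9021


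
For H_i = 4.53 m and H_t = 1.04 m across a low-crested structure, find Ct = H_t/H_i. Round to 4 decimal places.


Ct = H_t / H_i
Ct = 1.04 / 4.53
Ct = 0.2296

0.2296


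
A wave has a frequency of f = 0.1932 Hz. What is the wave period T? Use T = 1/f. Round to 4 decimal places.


T = 1 / f
T = 1 / 0.1932
T = 5.1760 s

5.1760


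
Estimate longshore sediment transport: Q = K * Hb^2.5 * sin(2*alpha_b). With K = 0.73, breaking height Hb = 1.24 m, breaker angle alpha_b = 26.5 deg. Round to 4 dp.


Q = K * Hb^2.5 * sin(2 * alpha_b)
Hb^2.5 = 1.24^2.5 = 1.712199
sin(2 * 26.5) = sin(53.0) = 0.798636
Q = 0.73 * 1.712199 * 0.798636
Q = 0.9982 m^3/s

0.9982


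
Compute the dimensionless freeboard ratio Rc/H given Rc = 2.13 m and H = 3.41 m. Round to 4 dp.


Relative freeboard = Rc / H
= 2.13 / 3.41
= 0.6246

0.6246


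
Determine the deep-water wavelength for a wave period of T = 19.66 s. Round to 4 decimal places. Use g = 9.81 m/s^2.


L0 = g * T^2 / (2 * pi)
L0 = 9.81 * 19.66^2 / (2 * pi)
L0 = 9.81 * 386.5156 / 6.28319
L0 = 3791.7180 / 6.28319
L0 = 603.4707 m

603.4707


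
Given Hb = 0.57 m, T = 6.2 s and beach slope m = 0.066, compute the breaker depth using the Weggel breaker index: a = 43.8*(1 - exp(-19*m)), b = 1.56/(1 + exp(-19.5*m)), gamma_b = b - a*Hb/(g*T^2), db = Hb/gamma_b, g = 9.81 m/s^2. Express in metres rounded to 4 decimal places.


a = 43.8 * (1 - exp(-19 * m))
exp(-19 * 0.066) = exp(-1.2540) = 0.285361
a = 43.8 * (1 - 0.285361) = 31.301185
b = 1.56 / (1 + exp(-19.5 * m))
exp(-19.5 * 0.066) = exp(-1.2870) = 0.276098
b = 1.56 / (1 + 0.276098) = 1.222477
Hb / (g * T^2) = 0.57 / (9.81 * 6.2^2) = 0.57 / 377.0964 = 0.00151155
gamma_b = b - a * Hb/(g*T^2) = 1.222477 - 31.301185 * 0.00151155 = 1.175163
db = Hb / gamma_b = 0.57 / 1.175163
db = 0.4850 m

0.4850


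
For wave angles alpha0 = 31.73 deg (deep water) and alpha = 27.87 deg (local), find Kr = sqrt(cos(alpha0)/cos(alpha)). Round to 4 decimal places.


Kr = sqrt(cos(alpha0) / cos(alpha))
cos(31.73) = 0.850536
cos(27.87) = 0.884011
Kr = sqrt(0.850536 / 0.884011)
Kr = sqrt(0.962133)
Kr = 0.9809

0.9809


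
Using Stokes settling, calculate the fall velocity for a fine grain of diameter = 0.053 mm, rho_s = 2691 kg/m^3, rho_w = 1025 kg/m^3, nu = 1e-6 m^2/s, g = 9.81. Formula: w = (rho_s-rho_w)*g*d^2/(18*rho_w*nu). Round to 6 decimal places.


w = (rho_s - rho_w) * g * d^2 / (18 * rho_w * nu)
d = 0.053 mm = 0.000053 m
rho_s - rho_w = 2691 - 1025 = 1666
Numerator = 1666 * 9.81 * (0.000053)^2 = 0.000045908779
Denominator = 18 * 1025 * 1e-6 = 0.018450
w = 0.002488 m/s

0.002488


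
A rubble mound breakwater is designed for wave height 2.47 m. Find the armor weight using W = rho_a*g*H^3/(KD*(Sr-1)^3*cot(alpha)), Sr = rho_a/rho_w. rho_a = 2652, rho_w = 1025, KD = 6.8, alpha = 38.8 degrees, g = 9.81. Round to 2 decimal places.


Sr = rho_a / rho_w = 2652 / 1025 = 2.587317
(Sr - 1) = 1.587317
(Sr - 1)^3 = 3.999365
cot(38.8) = 1 / tan(38.8) = 1 / 0.804021 = 1.243749
Numerator = 2652 * 9.81 * 2.47^3 = 392042.7139
Denominator = 6.8 * 3.999365 * 1.243749 = 33.824608
W = 392042.7139 / 33.824608
W = 11590.46 N

11590.46


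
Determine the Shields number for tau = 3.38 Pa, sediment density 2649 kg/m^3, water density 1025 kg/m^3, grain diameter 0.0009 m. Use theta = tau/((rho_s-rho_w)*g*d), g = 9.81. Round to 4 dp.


theta = tau / ((rho_s - rho_w) * g * d)
rho_s - rho_w = 2649 - 1025 = 1624
Denominator = 1624 * 9.81 * 0.0009 = 14.338296
theta = 3.38 / 14.338296
theta = 0.2357

0.2357


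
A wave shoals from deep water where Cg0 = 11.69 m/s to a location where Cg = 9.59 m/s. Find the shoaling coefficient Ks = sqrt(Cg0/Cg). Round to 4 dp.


Ks = sqrt(Cg0 / Cg)
Ks = sqrt(11.69 / 9.59)
Ks = sqrt(1.2190)
Ks = 1.1041

1.1041


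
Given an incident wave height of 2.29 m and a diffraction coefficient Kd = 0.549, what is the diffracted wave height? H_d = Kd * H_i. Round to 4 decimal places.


H_d = Kd * H_i
H_d = 0.549 * 2.29
H_d = 1.2572 m

1.2572


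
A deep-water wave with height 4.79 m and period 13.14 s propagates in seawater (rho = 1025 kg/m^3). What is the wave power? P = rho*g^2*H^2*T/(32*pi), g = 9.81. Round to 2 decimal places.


P = rho * g^2 * H^2 * T / (32 * pi)
P = 1025 * 9.81^2 * 4.79^2 * 13.14 / (32 * pi)
P = 1025 * 96.2361 * 22.9441 * 13.14 / 100.53096
P = 295820.61 W/m

295820.61


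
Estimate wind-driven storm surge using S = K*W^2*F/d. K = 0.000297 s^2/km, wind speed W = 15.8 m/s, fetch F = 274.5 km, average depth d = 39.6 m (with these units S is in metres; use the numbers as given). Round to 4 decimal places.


S = K * W^2 * F / d
W^2 = 15.8^2 = 249.64
S = 0.000297 * 249.64 * 274.5 / 39.6
Numerator = 0.000297 * 249.64 * 274.5 = 20.352275
S = 20.352275 / 39.6 = 0.5139 m

0.5139


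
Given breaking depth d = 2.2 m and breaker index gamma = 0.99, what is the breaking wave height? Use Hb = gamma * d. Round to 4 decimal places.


Hb = gamma * d
Hb = 0.99 * 2.2
Hb = 2.1780 m

2.1780


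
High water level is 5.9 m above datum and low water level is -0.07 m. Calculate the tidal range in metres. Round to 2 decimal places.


Tidal range = High water - Low water
Tidal range = 5.9 - (-0.07)
Tidal range = 5.97 m

5.97


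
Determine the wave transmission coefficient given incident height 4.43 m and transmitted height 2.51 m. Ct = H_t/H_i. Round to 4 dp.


Ct = H_t / H_i
Ct = 2.51 / 4.43
Ct = 0.5666

0.5666


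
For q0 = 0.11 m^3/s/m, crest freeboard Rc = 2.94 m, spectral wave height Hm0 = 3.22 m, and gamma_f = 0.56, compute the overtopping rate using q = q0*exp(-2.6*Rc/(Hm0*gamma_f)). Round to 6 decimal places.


q = q0 * exp(-2.6 * Rc / (Hm0 * gamma_f))
Exponent = -2.6 * 2.94 / (3.22 * 0.56)
= -2.6 * 2.94 / 1.8032
= -4.239130
exp(-4.239130) = 0.014420
q = 0.11 * 0.014420
q = 0.001586 m^3/s/m

0.001586


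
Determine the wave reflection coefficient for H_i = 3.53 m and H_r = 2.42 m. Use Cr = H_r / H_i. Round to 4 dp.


Cr = H_r / H_i
Cr = 2.42 / 3.53
Cr = 0.6856

0.6856


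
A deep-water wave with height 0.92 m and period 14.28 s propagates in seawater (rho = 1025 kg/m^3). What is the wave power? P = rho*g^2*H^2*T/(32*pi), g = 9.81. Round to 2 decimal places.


P = rho * g^2 * H^2 * T / (32 * pi)
P = 1025 * 9.81^2 * 0.92^2 * 14.28 / (32 * pi)
P = 1025 * 96.2361 * 0.8464 * 14.28 / 100.53096
P = 11859.49 W/m

11859.49


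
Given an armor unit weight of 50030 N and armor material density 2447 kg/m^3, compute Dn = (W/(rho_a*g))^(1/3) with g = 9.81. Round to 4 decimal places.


V = W / (rho_a * g)
V = 50030 / (2447 * 9.81)
V = 50030 / 24005.07
V = 2.084143 m^3
Dn = V^(1/3) = 2.084143^(1/3)
Dn = 1.2773 m

1.2773


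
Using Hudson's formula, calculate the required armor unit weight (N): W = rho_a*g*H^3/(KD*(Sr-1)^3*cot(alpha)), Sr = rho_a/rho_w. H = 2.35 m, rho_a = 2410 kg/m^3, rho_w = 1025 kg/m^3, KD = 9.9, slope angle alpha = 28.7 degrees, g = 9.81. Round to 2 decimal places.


Sr = rho_a / rho_w = 2410 / 1025 = 2.351220
(Sr - 1) = 1.351220
(Sr - 1)^3 = 2.467049
cot(28.7) = 1 / tan(28.7) = 1 / 0.547484 = 1.826537
Numerator = 2410 * 9.81 * 2.35^3 = 306824.2185
Denominator = 9.9 * 2.467049 * 1.826537 = 44.610951
W = 306824.2185 / 44.610951
W = 6877.78 N

6877.78


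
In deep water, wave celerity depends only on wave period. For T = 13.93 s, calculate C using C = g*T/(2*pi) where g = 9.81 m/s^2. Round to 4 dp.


We use the deep-water celerity formula:
C = g * T / (2 * pi)
C = 9.81 * 13.93 / (2 * 3.14159...)
C = 136.653300 / 6.283185
C = 21.7490 m/s

21.7490


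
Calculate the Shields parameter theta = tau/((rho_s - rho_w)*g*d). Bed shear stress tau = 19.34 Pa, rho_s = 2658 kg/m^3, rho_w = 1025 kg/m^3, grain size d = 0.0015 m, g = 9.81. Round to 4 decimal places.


theta = tau / ((rho_s - rho_w) * g * d)
rho_s - rho_w = 2658 - 1025 = 1633
Denominator = 1633 * 9.81 * 0.0015 = 24.029595
theta = 19.34 / 24.029595
theta = 0.8048

0.8048


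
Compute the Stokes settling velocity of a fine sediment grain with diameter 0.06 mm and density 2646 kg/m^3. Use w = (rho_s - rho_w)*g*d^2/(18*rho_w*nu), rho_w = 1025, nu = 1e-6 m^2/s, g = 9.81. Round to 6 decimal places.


w = (rho_s - rho_w) * g * d^2 / (18 * rho_w * nu)
d = 0.06 mm = 0.000060 m
rho_s - rho_w = 2646 - 1025 = 1621
Numerator = 1621 * 9.81 * (0.000060)^2 = 0.000057247236
Denominator = 18 * 1025 * 1e-6 = 0.018450
w = 0.003103 m/s

0.003103


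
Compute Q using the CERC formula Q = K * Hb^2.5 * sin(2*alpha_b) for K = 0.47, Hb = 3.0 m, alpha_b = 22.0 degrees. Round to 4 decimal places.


Q = K * Hb^2.5 * sin(2 * alpha_b)
Hb^2.5 = 3.0^2.5 = 15.588457
sin(2 * 22.0) = sin(44.0) = 0.694658
Q = 0.47 * 15.588457 * 0.694658
Q = 5.0895 m^3/s

5.0895


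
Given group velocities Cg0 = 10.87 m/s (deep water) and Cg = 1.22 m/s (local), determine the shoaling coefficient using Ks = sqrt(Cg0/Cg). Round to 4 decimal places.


Ks = sqrt(Cg0 / Cg)
Ks = sqrt(10.87 / 1.22)
Ks = sqrt(8.9098)
Ks = 2.9849

2.9849


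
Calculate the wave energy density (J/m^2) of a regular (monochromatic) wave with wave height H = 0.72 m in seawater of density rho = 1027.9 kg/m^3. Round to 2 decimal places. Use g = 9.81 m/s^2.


E = (1/8) * rho * g * H^2
E = (1/8) * 1027.9 * 9.81 * 0.72^2
E = 0.125 * 1027.9 * 9.81 * 0.5184
E = 653.42 J/m^2

653.42


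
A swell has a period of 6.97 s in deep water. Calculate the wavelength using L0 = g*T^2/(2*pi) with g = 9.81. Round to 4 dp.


L0 = g * T^2 / (2 * pi)
L0 = 9.81 * 6.97^2 / (2 * pi)
L0 = 9.81 * 48.5809 / 6.28319
L0 = 476.5786 / 6.28319
L0 = 75.8498 m

75.8498


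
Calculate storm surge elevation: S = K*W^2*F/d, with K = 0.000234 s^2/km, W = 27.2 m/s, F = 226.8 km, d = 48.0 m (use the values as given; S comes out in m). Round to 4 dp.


S = K * W^2 * F / d
W^2 = 27.2^2 = 739.84
S = 0.000234 * 739.84 * 226.8 / 48.0
Numerator = 0.000234 * 739.84 * 226.8 = 39.264197
S = 39.264197 / 48.0 = 0.8180 m

0.8180


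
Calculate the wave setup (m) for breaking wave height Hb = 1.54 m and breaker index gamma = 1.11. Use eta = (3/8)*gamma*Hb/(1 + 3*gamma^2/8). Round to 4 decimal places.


eta = (3/8) * gamma * Hb / (1 + 3*gamma^2/8)
Numerator = (3/8) * 1.11 * 1.54 = 0.641025
Denominator = 1 + 3*1.11^2/8 = 1 + 0.462038 = 1.462038
eta = 0.641025 / 1.462038
eta = 0.4384 m

0.4384


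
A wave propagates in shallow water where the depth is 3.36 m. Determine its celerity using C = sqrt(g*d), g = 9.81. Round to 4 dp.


Using the shallow-water approximation:
C = sqrt(g * d) = sqrt(9.81 * 3.36)
C = sqrt(32.9616)
C = 5.7412 m/s

5.7412


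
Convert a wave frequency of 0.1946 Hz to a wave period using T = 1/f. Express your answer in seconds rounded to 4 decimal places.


T = 1 / f
T = 1 / 0.1946
T = 5.1387 s

5.1387


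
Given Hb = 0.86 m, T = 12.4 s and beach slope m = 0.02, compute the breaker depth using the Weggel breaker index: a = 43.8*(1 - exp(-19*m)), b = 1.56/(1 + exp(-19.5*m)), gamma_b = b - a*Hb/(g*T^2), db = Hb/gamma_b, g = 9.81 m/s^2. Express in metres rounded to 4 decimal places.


a = 43.8 * (1 - exp(-19 * m))
exp(-19 * 0.02) = exp(-0.3800) = 0.683861
a = 43.8 * (1 - 0.683861) = 13.846870
b = 1.56 / (1 + exp(-19.5 * m))
exp(-19.5 * 0.02) = exp(-0.3900) = 0.677057
b = 1.56 / (1 + 0.677057) = 0.930201
Hb / (g * T^2) = 0.86 / (9.81 * 12.4^2) = 0.86 / 1508.3856 = 0.00057015
gamma_b = b - a * Hb/(g*T^2) = 0.930201 - 13.846870 * 0.00057015 = 0.922306
db = Hb / gamma_b = 0.86 / 0.922306
db = 0.9324 m

0.9324


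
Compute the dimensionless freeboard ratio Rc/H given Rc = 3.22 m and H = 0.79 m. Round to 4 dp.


Relative freeboard = Rc / H
= 3.22 / 0.79
= 4.0759

4.0759


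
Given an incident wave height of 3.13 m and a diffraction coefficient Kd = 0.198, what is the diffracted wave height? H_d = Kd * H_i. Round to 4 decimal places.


H_d = Kd * H_i
H_d = 0.198 * 3.13
H_d = 0.6197 m

0.6197


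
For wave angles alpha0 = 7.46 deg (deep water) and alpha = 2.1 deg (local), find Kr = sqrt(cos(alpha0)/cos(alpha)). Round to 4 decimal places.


Kr = sqrt(cos(alpha0) / cos(alpha))
cos(7.46) = 0.991536
cos(2.1) = 0.999328
Kr = sqrt(0.991536 / 0.999328)
Kr = sqrt(0.992202)
Kr = 0.9961

0.9961


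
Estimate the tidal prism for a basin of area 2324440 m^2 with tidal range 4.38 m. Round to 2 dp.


Tidal prism = Area * Tidal range
P = 2324440 * 4.38
P = 10181047.20 m^3

10181047.20


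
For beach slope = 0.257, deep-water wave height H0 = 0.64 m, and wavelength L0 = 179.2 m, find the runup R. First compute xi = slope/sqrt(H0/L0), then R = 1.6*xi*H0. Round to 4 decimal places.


xi = slope / sqrt(H0/L0)
H0/L0 = 0.64/179.2 = 0.003571
sqrt(0.003571) = 0.059761
xi = 0.257 / 0.059761 = 4.300433
R = 1.6 * xi * H0 = 1.6 * 4.300433 * 0.64
R = 4.4036 m

4.4036


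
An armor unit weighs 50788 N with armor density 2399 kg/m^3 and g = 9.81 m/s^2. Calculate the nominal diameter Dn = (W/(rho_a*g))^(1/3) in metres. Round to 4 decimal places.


V = W / (rho_a * g)
V = 50788 / (2399 * 9.81)
V = 50788 / 23534.19
V = 2.158052 m^3
Dn = V^(1/3) = 2.158052^(1/3)
Dn = 1.2923 m

1.2923


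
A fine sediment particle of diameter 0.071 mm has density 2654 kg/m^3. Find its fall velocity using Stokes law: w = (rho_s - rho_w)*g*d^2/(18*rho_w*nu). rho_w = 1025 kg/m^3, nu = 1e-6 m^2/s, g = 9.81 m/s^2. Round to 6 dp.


w = (rho_s - rho_w) * g * d^2 / (18 * rho_w * nu)
d = 0.071 mm = 0.000071 m
rho_s - rho_w = 2654 - 1025 = 1629
Numerator = 1629 * 9.81 * (0.000071)^2 = 0.000080557650
Denominator = 18 * 1025 * 1e-6 = 0.018450
w = 0.004366 m/s

0.004366


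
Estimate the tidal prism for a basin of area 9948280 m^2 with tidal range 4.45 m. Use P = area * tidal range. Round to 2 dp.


Tidal prism = Area * Tidal range
P = 9948280 * 4.45
P = 44269846.00 m^3

44269846.00


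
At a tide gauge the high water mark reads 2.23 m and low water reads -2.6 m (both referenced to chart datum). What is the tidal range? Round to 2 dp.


Tidal range = High water - Low water
Tidal range = 2.23 - (-2.6)
Tidal range = 4.83 m

4.83


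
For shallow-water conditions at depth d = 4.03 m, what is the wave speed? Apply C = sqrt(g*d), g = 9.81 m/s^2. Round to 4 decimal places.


Using the shallow-water approximation:
C = sqrt(g * d) = sqrt(9.81 * 4.03)
C = sqrt(39.5343)
C = 6.2876 m/s

6.2876


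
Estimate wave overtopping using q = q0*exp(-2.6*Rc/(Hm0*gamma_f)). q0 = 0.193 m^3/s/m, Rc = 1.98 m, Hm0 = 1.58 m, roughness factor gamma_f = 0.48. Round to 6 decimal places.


q = q0 * exp(-2.6 * Rc / (Hm0 * gamma_f))
Exponent = -2.6 * 1.98 / (1.58 * 0.48)
= -2.6 * 1.98 / 0.7584
= -6.787975
exp(-6.787975) = 0.001127
q = 0.193 * 0.001127
q = 0.000218 m^3/s/m

0.000218


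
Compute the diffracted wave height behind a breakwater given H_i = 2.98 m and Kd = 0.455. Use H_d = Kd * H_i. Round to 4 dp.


H_d = Kd * H_i
H_d = 0.455 * 2.98
H_d = 1.3559 m

1.3559


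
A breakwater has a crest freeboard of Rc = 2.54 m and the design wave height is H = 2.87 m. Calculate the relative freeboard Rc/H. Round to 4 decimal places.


Relative freeboard = Rc / H
= 2.54 / 2.87
= 0.8850

0.8850


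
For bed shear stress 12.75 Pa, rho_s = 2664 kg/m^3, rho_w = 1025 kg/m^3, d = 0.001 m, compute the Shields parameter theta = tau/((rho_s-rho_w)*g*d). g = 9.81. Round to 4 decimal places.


theta = tau / ((rho_s - rho_w) * g * d)
rho_s - rho_w = 2664 - 1025 = 1639
Denominator = 1639 * 9.81 * 0.001 = 16.078590
theta = 12.75 / 16.078590
theta = 0.7930

0.7930


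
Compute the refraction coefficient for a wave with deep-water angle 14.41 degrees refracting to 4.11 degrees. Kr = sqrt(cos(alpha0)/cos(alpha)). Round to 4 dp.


Kr = sqrt(cos(alpha0) / cos(alpha))
cos(14.41) = 0.968540
cos(4.11) = 0.997428
Kr = sqrt(0.968540 / 0.997428)
Kr = sqrt(0.971037)
Kr = 0.9854

0.9854


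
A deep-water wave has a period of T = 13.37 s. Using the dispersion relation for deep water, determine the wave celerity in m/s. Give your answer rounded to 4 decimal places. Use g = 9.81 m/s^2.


We use the deep-water celerity formula:
C = g * T / (2 * pi)
C = 9.81 * 13.37 / (2 * 3.14159...)
C = 131.159700 / 6.283185
C = 20.8747 m/s

20.8747


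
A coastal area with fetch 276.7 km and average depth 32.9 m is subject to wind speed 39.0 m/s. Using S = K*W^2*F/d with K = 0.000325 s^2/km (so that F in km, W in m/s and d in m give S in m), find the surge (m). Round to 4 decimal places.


S = K * W^2 * F / d
W^2 = 39.0^2 = 1521.00
S = 0.000325 * 1521.00 * 276.7 / 32.9
Numerator = 0.000325 * 1521.00 * 276.7 = 136.779727
S = 136.779727 / 32.9 = 4.1574 m

4.1574


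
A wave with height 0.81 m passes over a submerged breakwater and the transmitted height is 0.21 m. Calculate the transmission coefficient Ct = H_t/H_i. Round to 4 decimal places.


Ct = H_t / H_i
Ct = 0.21 / 0.81
Ct = 0.2593

0.2593


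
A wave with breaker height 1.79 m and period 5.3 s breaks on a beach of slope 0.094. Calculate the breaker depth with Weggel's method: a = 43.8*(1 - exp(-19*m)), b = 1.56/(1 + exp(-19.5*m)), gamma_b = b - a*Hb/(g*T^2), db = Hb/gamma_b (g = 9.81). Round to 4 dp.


a = 43.8 * (1 - exp(-19 * m))
exp(-19 * 0.094) = exp(-1.7860) = 0.167629
a = 43.8 * (1 - 0.167629) = 36.457835
b = 1.56 / (1 + exp(-19.5 * m))
exp(-19.5 * 0.094) = exp(-1.8330) = 0.159933
b = 1.56 / (1 + 0.159933) = 1.344905
Hb / (g * T^2) = 1.79 / (9.81 * 5.3^2) = 1.79 / 275.5629 = 0.00649579
gamma_b = b - a * Hb/(g*T^2) = 1.344905 - 36.457835 * 0.00649579 = 1.108083
db = Hb / gamma_b = 1.79 / 1.108083
db = 1.6154 m

1.6154


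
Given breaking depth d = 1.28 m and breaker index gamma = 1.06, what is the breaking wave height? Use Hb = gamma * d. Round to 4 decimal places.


Hb = gamma * d
Hb = 1.06 * 1.28
Hb = 1.3568 m

1.3568


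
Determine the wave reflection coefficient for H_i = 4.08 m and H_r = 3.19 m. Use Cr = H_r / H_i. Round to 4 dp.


Cr = H_r / H_i
Cr = 3.19 / 4.08
Cr = 0.7819

0.7819


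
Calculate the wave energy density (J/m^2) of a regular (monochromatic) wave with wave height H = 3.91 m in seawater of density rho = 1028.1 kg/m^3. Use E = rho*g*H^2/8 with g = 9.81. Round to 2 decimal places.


E = (1/8) * rho * g * H^2
E = (1/8) * 1028.1 * 9.81 * 3.91^2
E = 0.125 * 1028.1 * 9.81 * 15.2881
E = 19273.82 J/m^2

19273.82


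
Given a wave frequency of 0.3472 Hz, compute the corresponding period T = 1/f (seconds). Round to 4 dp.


T = 1 / f
T = 1 / 0.3472
T = 2.8802 s

2.8802


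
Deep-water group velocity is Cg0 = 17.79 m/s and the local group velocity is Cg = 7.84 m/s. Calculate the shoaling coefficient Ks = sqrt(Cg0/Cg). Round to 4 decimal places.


Ks = sqrt(Cg0 / Cg)
Ks = sqrt(17.79 / 7.84)
Ks = sqrt(2.2691)
Ks = 1.5064

1.5064


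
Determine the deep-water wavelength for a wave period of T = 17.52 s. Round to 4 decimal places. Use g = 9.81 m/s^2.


L0 = g * T^2 / (2 * pi)
L0 = 9.81 * 17.52^2 / (2 * pi)
L0 = 9.81 * 306.9504 / 6.28319
L0 = 3011.1834 / 6.28319
L0 = 479.2447 m

479.2447


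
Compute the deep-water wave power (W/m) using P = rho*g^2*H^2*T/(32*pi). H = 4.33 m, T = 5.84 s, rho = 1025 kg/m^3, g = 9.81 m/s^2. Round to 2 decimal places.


P = rho * g^2 * H^2 * T / (32 * pi)
P = 1025 * 9.81^2 * 4.33^2 * 5.84 / (32 * pi)
P = 1025 * 96.2361 * 18.7489 * 5.84 / 100.53096
P = 107436.21 W/m

107436.21


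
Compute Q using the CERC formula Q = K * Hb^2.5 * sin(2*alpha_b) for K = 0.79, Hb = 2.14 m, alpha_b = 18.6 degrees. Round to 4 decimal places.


Q = K * Hb^2.5 * sin(2 * alpha_b)
Hb^2.5 = 2.14^2.5 = 6.699377
sin(2 * 18.6) = sin(37.2) = 0.604599
Q = 0.79 * 6.699377 * 0.604599
Q = 3.1998 m^3/s

3.1998


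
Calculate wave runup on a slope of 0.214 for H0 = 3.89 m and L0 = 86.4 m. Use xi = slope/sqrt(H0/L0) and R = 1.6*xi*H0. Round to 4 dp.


xi = slope / sqrt(H0/L0)
H0/L0 = 3.89/86.4 = 0.045023
sqrt(0.045023) = 0.212187
xi = 0.214 / 0.212187 = 1.008546
R = 1.6 * xi * H0 = 1.6 * 1.008546 * 3.89
R = 6.2772 m

6.2772


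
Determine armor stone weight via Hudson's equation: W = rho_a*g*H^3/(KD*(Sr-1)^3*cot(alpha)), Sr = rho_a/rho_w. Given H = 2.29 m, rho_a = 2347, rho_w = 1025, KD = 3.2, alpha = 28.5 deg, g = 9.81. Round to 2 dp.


Sr = rho_a / rho_w = 2347 / 1025 = 2.289756
(Sr - 1) = 1.289756
(Sr - 1)^3 = 2.145472
cot(28.5) = 1 / tan(28.5) = 1 / 0.542956 = 1.841771
Numerator = 2347 * 9.81 * 2.29^3 = 276495.8034
Denominator = 3.2 * 2.145472 * 1.841771 = 12.644695
W = 276495.8034 / 12.644695
W = 21866.55 N

21866.55


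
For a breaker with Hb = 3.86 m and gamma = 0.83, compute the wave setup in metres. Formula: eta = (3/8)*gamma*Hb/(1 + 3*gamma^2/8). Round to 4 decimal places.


eta = (3/8) * gamma * Hb / (1 + 3*gamma^2/8)
Numerator = (3/8) * 0.83 * 3.86 = 1.201425
Denominator = 1 + 3*0.83^2/8 = 1 + 0.258338 = 1.258338
eta = 1.201425 / 1.258338
eta = 0.9548 m

0.9548


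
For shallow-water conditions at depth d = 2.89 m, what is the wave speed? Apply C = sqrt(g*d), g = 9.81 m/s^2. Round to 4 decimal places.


Using the shallow-water approximation:
C = sqrt(g * d) = sqrt(9.81 * 2.89)
C = sqrt(28.3509)
C = 5.3246 m/s

5.3246


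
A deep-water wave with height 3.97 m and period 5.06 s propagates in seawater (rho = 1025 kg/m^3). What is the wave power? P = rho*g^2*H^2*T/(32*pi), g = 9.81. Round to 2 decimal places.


P = rho * g^2 * H^2 * T / (32 * pi)
P = 1025 * 9.81^2 * 3.97^2 * 5.06 / (32 * pi)
P = 1025 * 96.2361 * 15.7609 * 5.06 / 100.53096
P = 78251.66 W/m

78251.66


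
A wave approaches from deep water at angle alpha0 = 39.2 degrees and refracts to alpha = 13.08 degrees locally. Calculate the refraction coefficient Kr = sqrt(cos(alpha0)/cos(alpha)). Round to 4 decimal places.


Kr = sqrt(cos(alpha0) / cos(alpha))
cos(39.2) = 0.774944
cos(13.08) = 0.974055
Kr = sqrt(0.774944 / 0.974055)
Kr = sqrt(0.795586)
Kr = 0.8920

0.8920


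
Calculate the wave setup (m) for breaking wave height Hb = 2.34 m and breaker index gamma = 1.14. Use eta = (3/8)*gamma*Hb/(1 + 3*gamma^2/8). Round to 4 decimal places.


eta = (3/8) * gamma * Hb / (1 + 3*gamma^2/8)
Numerator = (3/8) * 1.14 * 2.34 = 1.000350
Denominator = 1 + 3*1.14^2/8 = 1 + 0.487350 = 1.487350
eta = 1.000350 / 1.487350
eta = 0.6726 m

0.6726


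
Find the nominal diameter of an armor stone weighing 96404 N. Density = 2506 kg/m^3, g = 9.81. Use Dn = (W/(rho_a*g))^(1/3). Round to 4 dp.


V = W / (rho_a * g)
V = 96404 / (2506 * 9.81)
V = 96404 / 24583.86
V = 3.921435 m^3
Dn = V^(1/3) = 3.921435^(1/3)
Dn = 1.5769 m

1.5769


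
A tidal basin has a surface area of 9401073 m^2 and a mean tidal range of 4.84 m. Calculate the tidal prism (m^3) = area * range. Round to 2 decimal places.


Tidal prism = Area * Tidal range
P = 9401073 * 4.84
P = 45501193.32 m^3

45501193.32


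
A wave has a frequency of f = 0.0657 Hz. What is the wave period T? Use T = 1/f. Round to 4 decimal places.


T = 1 / f
T = 1 / 0.0657
T = 15.2207 s

15.2207


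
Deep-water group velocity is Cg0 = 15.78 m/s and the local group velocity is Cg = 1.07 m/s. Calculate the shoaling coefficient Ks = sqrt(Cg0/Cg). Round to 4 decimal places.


Ks = sqrt(Cg0 / Cg)
Ks = sqrt(15.78 / 1.07)
Ks = sqrt(14.7477)
Ks = 3.8403

3.8403


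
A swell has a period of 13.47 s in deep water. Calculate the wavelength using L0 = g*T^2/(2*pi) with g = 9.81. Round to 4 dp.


L0 = g * T^2 / (2 * pi)
L0 = 9.81 * 13.47^2 / (2 * pi)
L0 = 9.81 * 181.4409 / 6.28319
L0 = 1779.9352 / 6.28319
L0 = 283.2855 m

283.2855


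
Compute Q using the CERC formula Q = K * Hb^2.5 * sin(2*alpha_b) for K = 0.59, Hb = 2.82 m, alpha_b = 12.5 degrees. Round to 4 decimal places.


Q = K * Hb^2.5 * sin(2 * alpha_b)
Hb^2.5 = 2.82^2.5 = 13.354351
sin(2 * 12.5) = sin(25.0) = 0.422618
Q = 0.59 * 13.354351 * 0.422618
Q = 3.3298 m^3/s

3.3298


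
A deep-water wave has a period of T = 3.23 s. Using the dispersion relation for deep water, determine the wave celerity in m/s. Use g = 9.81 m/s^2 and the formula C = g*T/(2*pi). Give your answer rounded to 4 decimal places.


We use the deep-water celerity formula:
C = g * T / (2 * pi)
C = 9.81 * 3.23 / (2 * 3.14159...)
C = 31.686300 / 6.283185
C = 5.0430 m/s

5.0430


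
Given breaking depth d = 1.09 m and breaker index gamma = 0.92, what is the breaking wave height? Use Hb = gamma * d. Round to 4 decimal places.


Hb = gamma * d
Hb = 0.92 * 1.09
Hb = 1.0028 m

1.0028


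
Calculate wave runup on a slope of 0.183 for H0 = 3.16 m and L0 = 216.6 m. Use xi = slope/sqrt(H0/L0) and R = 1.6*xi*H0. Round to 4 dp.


xi = slope / sqrt(H0/L0)
H0/L0 = 3.16/216.6 = 0.014589
sqrt(0.014589) = 0.120785
xi = 0.183 / 0.120785 = 1.515084
R = 1.6 * xi * H0 = 1.6 * 1.515084 * 3.16
R = 7.6603 m

7.6603


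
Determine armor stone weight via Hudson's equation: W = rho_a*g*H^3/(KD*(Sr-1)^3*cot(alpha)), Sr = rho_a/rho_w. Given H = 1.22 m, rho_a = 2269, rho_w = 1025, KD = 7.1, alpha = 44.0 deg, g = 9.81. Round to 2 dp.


Sr = rho_a / rho_w = 2269 / 1025 = 2.213659
(Sr - 1) = 1.213659
(Sr - 1)^3 = 1.787679
cot(44.0) = 1 / tan(44.0) = 1 / 0.965689 = 1.035530
Numerator = 2269 * 9.81 * 1.22^3 = 40418.7609
Denominator = 7.1 * 1.787679 * 1.035530 = 13.143490
W = 40418.7609 / 13.143490
W = 3075.19 N

3075.19


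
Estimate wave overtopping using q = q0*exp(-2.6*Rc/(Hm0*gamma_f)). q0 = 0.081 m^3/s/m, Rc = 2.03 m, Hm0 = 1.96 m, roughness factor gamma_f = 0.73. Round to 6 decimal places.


q = q0 * exp(-2.6 * Rc / (Hm0 * gamma_f))
Exponent = -2.6 * 2.03 / (1.96 * 0.73)
= -2.6 * 2.03 / 1.4308
= -3.688845
exp(-3.688845) = 0.025001
q = 0.081 * 0.025001
q = 0.002025 m^3/s/m

0.002025


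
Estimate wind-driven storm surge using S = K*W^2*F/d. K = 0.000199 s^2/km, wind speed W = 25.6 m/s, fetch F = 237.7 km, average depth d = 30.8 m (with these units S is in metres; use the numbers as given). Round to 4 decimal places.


S = K * W^2 * F / d
W^2 = 25.6^2 = 655.36
S = 0.000199 * 655.36 * 237.7 / 30.8
Numerator = 0.000199 * 655.36 * 237.7 = 31.000035
S = 31.000035 / 30.8 = 1.0065 m

1.0065


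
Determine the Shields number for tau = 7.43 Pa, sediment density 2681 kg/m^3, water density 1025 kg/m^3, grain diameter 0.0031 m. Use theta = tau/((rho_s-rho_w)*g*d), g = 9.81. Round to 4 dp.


theta = tau / ((rho_s - rho_w) * g * d)
rho_s - rho_w = 2681 - 1025 = 1656
Denominator = 1656 * 9.81 * 0.0031 = 50.360616
theta = 7.43 / 50.360616
theta = 0.1475

0.1475


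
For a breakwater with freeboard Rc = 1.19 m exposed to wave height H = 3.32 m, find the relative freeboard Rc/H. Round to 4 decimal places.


Relative freeboard = Rc / H
= 1.19 / 3.32
= 0.3584

0.3584


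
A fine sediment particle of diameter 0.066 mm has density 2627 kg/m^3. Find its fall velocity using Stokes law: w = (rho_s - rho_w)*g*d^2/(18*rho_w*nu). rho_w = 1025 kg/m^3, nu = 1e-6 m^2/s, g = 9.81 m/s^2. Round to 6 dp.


w = (rho_s - rho_w) * g * d^2 / (18 * rho_w * nu)
d = 0.066 mm = 0.000066 m
rho_s - rho_w = 2627 - 1025 = 1602
Numerator = 1602 * 9.81 * (0.000066)^2 = 0.000068457241
Denominator = 18 * 1025 * 1e-6 = 0.018450
w = 0.003710 m/s

0.003710


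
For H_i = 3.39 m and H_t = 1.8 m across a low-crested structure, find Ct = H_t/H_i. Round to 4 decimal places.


Ct = H_t / H_i
Ct = 1.8 / 3.39
Ct = 0.5310

0.5310


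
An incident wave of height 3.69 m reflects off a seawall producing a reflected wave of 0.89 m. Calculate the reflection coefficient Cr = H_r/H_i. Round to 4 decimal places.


Cr = H_r / H_i
Cr = 0.89 / 3.69
Cr = 0.2412

0.2412


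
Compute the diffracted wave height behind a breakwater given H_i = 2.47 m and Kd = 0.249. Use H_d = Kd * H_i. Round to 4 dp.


H_d = Kd * H_i
H_d = 0.249 * 2.47
H_d = 0.6150 m

0.6150


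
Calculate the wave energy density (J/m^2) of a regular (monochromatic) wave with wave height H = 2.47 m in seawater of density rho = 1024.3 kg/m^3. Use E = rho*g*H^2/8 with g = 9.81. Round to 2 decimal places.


E = (1/8) * rho * g * H^2
E = (1/8) * 1024.3 * 9.81 * 2.47^2
E = 0.125 * 1024.3 * 9.81 * 6.1009
E = 7663.02 J/m^2

7663.02


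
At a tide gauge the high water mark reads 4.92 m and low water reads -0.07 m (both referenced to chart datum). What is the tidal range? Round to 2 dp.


Tidal range = High water - Low water
Tidal range = 4.92 - (-0.07)
Tidal range = 4.99 m

4.99


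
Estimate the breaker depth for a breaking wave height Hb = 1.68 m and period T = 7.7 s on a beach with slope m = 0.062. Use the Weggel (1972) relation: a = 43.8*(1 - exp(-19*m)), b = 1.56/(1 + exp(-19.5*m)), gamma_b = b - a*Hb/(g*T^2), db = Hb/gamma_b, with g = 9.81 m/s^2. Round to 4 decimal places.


a = 43.8 * (1 - exp(-19 * m))
exp(-19 * 0.062) = exp(-1.1780) = 0.307894
a = 43.8 * (1 - 0.307894) = 30.314247
b = 1.56 / (1 + exp(-19.5 * m))
exp(-19.5 * 0.062) = exp(-1.2090) = 0.298496
b = 1.56 / (1 + 0.298496) = 1.201390
Hb / (g * T^2) = 1.68 / (9.81 * 7.7^2) = 1.68 / 581.6349 = 0.00288841
gamma_b = b - a * Hb/(g*T^2) = 1.201390 - 30.314247 * 0.00288841 = 1.113830
db = Hb / gamma_b = 1.68 / 1.113830
db = 1.5083 m

1.5083


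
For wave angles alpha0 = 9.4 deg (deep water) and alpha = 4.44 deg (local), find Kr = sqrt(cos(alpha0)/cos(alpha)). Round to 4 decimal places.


Kr = sqrt(cos(alpha0) / cos(alpha))
cos(9.4) = 0.986572
cos(4.44) = 0.996999
Kr = sqrt(0.986572 / 0.996999)
Kr = sqrt(0.989542)
Kr = 0.9948

0.9948


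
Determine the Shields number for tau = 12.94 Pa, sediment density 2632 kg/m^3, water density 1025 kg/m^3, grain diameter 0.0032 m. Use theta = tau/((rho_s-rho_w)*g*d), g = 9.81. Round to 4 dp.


theta = tau / ((rho_s - rho_w) * g * d)
rho_s - rho_w = 2632 - 1025 = 1607
Denominator = 1607 * 9.81 * 0.0032 = 50.446944
theta = 12.94 / 50.446944
theta = 0.2565

0.2565


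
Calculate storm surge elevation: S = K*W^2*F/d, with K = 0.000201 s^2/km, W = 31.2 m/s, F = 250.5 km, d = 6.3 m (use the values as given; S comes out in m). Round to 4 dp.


S = K * W^2 * F / d
W^2 = 31.2^2 = 973.44
S = 0.000201 * 973.44 * 250.5 / 6.3
Numerator = 0.000201 * 973.44 * 250.5 = 49.013191
S = 49.013191 / 6.3 = 7.7799 m

7.7799


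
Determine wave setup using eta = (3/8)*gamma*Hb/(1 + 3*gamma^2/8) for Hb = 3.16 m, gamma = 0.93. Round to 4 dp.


eta = (3/8) * gamma * Hb / (1 + 3*gamma^2/8)
Numerator = (3/8) * 0.93 * 3.16 = 1.102050
Denominator = 1 + 3*0.93^2/8 = 1 + 0.324338 = 1.324338
eta = 1.102050 / 1.324338
eta = 0.8322 m

0.8322


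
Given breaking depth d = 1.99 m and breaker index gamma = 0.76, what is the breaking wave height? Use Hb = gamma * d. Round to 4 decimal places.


Hb = gamma * d
Hb = 0.76 * 1.99
Hb = 1.5124 m

1.5124


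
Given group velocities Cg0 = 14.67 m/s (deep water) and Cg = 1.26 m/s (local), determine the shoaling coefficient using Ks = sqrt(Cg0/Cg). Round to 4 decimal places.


Ks = sqrt(Cg0 / Cg)
Ks = sqrt(14.67 / 1.26)
Ks = sqrt(11.6429)
Ks = 3.4122

3.4122


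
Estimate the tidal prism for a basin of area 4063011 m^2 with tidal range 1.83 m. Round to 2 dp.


Tidal prism = Area * Tidal range
P = 4063011 * 1.83
P = 7435310.13 m^3

7435310.13


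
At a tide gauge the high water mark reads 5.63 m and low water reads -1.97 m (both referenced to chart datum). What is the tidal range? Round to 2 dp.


Tidal range = High water - Low water
Tidal range = 5.63 - (-1.97)
Tidal range = 7.60 m

7.60


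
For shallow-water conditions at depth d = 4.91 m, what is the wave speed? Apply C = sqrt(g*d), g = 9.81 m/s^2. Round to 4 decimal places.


Using the shallow-water approximation:
C = sqrt(g * d) = sqrt(9.81 * 4.91)
C = sqrt(48.1671)
C = 6.9403 m/s

6.9403


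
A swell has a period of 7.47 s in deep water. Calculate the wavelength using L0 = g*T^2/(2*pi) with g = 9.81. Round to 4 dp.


L0 = g * T^2 / (2 * pi)
L0 = 9.81 * 7.47^2 / (2 * pi)
L0 = 9.81 * 55.8009 / 6.28319
L0 = 547.4068 / 6.28319
L0 = 87.1225 m

87.1225


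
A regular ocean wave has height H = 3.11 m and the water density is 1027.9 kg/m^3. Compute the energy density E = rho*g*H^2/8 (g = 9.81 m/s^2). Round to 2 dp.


E = (1/8) * rho * g * H^2
E = (1/8) * 1027.9 * 9.81 * 3.11^2
E = 0.125 * 1027.9 * 9.81 * 9.6721
E = 12191.32 J/m^2

12191.32


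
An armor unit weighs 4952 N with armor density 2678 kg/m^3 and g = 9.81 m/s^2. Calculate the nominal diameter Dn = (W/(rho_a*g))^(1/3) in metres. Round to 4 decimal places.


V = W / (rho_a * g)
V = 4952 / (2678 * 9.81)
V = 4952 / 26271.18
V = 0.188496 m^3
Dn = V^(1/3) = 0.188496^(1/3)
Dn = 0.5734 m

0.5734


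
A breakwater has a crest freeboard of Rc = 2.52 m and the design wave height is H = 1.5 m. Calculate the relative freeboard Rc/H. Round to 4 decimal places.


Relative freeboard = Rc / H
= 2.52 / 1.5
= 1.6800

1.6800


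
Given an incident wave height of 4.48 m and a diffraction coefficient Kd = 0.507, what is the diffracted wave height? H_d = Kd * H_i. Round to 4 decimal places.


H_d = Kd * H_i
H_d = 0.507 * 4.48
H_d = 2.2714 m

2.2714


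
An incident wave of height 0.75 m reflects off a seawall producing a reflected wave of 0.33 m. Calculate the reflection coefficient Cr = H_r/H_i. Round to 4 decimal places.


Cr = H_r / H_i
Cr = 0.33 / 0.75
Cr = 0.4400

0.4400


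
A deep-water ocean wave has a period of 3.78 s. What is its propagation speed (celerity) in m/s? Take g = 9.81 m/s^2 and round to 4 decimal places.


We use the deep-water celerity formula:
C = g * T / (2 * pi)
C = 9.81 * 3.78 / (2 * 3.14159...)
C = 37.081800 / 6.283185
C = 5.9018 m/s

5.9018


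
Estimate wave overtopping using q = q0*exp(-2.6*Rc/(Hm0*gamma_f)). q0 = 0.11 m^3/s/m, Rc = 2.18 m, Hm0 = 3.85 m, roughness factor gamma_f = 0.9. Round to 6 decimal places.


q = q0 * exp(-2.6 * Rc / (Hm0 * gamma_f))
Exponent = -2.6 * 2.18 / (3.85 * 0.9)
= -2.6 * 2.18 / 3.4650
= -1.635786
exp(-1.635786) = 0.194799
q = 0.11 * 0.194799
q = 0.021428 m^3/s/m

0.021428


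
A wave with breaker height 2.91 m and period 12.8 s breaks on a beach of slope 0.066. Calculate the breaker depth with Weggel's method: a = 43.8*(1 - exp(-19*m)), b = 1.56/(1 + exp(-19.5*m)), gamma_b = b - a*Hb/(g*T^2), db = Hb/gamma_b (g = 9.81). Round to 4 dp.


a = 43.8 * (1 - exp(-19 * m))
exp(-19 * 0.066) = exp(-1.2540) = 0.285361
a = 43.8 * (1 - 0.285361) = 31.301185
b = 1.56 / (1 + exp(-19.5 * m))
exp(-19.5 * 0.066) = exp(-1.2870) = 0.276098
b = 1.56 / (1 + 0.276098) = 1.222477
Hb / (g * T^2) = 2.91 / (9.81 * 12.8^2) = 2.91 / 1607.2704 = 0.00181052
gamma_b = b - a * Hb/(g*T^2) = 1.222477 - 31.301185 * 0.00181052 = 1.165805
db = Hb / gamma_b = 2.91 / 1.165805
db = 2.4961 m

2.4961


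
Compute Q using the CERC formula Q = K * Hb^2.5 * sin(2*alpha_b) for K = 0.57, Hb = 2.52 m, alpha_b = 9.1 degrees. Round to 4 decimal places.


Q = K * Hb^2.5 * sin(2 * alpha_b)
Hb^2.5 = 2.52^2.5 = 10.080947
sin(2 * 9.1) = sin(18.2) = 0.312335
Q = 0.57 * 10.080947 * 0.312335
Q = 1.7947 m^3/s

1.7947


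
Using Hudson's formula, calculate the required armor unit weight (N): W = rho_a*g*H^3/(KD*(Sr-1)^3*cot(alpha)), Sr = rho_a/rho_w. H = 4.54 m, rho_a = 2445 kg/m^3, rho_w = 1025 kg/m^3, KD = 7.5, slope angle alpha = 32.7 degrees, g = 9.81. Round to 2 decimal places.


Sr = rho_a / rho_w = 2445 / 1025 = 2.385366
(Sr - 1) = 1.385366
(Sr - 1)^3 = 2.658848
cot(32.7) = 1 / tan(32.7) = 1 / 0.641989 = 1.557660
Numerator = 2445 * 9.81 * 4.54^3 = 2244478.3955
Denominator = 7.5 * 2.658848 * 1.557660 = 31.061855
W = 2244478.3955 / 31.061855
W = 72258.35 N

72258.35


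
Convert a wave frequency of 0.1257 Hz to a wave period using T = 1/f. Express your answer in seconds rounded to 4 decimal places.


T = 1 / f
T = 1 / 0.1257
T = 7.9554 s

7.9554


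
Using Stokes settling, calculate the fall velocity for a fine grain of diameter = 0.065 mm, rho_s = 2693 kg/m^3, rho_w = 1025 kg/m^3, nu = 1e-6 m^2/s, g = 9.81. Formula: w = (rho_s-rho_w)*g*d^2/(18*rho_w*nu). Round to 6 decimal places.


w = (rho_s - rho_w) * g * d^2 / (18 * rho_w * nu)
d = 0.065 mm = 0.000065 m
rho_s - rho_w = 2693 - 1025 = 1668
Numerator = 1668 * 9.81 * (0.000065)^2 = 0.000069134013
Denominator = 18 * 1025 * 1e-6 = 0.018450
w = 0.003747 m/s

0.003747


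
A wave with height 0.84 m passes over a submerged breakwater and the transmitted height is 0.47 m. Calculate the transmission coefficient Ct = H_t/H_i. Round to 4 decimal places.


Ct = H_t / H_i
Ct = 0.47 / 0.84
Ct = 0.5595

0.5595


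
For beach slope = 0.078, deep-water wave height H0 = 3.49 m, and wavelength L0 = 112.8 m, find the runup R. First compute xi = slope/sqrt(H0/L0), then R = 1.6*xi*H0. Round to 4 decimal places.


xi = slope / sqrt(H0/L0)
H0/L0 = 3.49/112.8 = 0.030940
sqrt(0.030940) = 0.175897
xi = 0.078 / 0.175897 = 0.443442
R = 1.6 * xi * H0 = 1.6 * 0.443442 * 3.49
R = 2.4762 m

2.4762
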